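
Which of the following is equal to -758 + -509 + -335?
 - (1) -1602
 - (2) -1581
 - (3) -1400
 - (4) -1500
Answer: 1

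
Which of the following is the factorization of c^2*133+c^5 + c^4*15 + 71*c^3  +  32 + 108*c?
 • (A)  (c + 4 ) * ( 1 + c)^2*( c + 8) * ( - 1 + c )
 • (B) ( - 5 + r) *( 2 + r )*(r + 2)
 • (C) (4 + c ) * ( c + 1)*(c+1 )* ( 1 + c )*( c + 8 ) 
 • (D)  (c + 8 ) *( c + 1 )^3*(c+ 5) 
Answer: C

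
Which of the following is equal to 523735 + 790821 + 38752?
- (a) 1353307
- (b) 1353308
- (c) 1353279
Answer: b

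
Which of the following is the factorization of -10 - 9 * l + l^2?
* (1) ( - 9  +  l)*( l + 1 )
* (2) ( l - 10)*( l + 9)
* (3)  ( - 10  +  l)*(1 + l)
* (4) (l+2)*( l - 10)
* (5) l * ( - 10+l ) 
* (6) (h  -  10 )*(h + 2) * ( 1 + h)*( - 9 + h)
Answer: 3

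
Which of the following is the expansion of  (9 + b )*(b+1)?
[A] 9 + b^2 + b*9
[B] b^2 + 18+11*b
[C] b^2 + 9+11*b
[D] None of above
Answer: D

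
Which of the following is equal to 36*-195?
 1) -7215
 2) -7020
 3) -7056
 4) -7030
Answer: 2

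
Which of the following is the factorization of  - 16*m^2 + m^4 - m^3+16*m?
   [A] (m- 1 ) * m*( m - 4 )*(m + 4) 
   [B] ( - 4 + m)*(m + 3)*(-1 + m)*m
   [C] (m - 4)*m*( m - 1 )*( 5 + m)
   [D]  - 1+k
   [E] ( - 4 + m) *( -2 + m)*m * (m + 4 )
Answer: A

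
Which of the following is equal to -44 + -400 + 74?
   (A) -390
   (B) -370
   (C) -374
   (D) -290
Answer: B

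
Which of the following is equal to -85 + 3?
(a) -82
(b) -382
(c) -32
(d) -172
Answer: a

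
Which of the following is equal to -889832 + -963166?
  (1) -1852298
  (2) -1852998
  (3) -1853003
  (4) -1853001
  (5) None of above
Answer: 2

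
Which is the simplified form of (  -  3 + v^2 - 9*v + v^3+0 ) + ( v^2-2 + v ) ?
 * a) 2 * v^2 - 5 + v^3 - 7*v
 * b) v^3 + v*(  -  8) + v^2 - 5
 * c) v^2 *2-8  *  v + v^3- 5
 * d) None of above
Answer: c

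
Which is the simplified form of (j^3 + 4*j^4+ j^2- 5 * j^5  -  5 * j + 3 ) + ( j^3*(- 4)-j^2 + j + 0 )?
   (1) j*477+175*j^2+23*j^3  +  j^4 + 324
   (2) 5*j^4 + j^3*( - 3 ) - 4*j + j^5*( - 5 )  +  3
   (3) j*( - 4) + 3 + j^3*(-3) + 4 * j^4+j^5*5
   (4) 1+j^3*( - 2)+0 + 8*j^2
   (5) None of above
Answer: 5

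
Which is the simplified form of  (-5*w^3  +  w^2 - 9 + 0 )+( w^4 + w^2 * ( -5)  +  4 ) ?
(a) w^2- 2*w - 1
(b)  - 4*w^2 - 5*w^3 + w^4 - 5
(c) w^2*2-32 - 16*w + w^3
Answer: b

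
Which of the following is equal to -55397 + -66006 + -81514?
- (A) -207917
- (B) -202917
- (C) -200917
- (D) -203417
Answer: B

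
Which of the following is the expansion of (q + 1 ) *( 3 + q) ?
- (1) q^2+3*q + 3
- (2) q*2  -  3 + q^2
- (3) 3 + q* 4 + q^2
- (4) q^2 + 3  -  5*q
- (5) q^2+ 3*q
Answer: 3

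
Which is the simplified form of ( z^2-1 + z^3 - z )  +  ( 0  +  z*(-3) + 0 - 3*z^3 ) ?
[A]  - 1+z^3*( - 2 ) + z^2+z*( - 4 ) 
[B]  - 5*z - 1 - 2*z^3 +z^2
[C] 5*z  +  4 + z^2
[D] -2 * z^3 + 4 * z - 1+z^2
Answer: A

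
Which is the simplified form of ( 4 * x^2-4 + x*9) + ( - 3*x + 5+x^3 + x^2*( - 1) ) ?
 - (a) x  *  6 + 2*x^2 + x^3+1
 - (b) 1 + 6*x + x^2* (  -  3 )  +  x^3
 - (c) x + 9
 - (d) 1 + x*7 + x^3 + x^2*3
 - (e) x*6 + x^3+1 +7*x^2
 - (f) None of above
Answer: f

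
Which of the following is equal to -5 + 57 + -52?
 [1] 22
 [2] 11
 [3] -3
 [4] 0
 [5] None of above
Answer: 4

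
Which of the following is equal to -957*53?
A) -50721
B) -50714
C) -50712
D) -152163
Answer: A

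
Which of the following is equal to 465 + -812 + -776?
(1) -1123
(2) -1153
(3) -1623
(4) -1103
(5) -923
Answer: 1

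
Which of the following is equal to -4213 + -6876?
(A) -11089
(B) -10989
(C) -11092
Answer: A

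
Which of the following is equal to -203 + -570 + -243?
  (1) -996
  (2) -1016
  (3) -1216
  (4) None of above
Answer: 2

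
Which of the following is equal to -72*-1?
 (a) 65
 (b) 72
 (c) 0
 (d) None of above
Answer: b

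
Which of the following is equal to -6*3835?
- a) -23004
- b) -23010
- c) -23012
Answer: b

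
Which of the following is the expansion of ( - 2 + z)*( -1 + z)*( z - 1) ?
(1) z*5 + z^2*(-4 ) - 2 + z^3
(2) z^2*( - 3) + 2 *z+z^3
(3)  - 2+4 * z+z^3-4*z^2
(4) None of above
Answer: 1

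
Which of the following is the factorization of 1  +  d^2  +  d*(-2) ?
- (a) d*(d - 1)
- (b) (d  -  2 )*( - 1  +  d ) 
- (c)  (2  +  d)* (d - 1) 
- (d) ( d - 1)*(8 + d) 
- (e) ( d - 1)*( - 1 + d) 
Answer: e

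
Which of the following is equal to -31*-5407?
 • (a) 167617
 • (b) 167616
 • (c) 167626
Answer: a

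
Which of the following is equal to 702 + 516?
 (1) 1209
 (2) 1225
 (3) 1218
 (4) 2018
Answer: 3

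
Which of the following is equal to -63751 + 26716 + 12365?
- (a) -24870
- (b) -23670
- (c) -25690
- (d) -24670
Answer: d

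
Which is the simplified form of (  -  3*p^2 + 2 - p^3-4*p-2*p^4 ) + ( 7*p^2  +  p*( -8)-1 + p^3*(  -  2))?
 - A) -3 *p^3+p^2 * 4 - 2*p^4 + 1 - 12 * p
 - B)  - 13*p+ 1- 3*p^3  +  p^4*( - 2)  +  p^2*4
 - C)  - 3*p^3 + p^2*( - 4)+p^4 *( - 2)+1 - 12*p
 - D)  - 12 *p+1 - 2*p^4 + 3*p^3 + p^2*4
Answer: A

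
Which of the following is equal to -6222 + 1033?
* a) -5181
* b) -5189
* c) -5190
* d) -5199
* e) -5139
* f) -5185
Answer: b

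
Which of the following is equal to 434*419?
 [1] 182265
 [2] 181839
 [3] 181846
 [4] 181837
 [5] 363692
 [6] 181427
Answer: 3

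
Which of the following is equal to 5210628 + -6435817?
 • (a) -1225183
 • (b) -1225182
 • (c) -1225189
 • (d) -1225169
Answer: c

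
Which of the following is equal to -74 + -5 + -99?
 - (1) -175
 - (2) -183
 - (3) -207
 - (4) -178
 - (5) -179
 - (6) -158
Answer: 4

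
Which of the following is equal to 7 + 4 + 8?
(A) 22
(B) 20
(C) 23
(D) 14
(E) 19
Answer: E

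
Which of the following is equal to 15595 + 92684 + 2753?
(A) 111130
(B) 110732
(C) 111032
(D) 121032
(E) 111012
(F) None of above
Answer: C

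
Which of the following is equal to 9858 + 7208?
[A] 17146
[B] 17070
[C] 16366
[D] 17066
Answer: D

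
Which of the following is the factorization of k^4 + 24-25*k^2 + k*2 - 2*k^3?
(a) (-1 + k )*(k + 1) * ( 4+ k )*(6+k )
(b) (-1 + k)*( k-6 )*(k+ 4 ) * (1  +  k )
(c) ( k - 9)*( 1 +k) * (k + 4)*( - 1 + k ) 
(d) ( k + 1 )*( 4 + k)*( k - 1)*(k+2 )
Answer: b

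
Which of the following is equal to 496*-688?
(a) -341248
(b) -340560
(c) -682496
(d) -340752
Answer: a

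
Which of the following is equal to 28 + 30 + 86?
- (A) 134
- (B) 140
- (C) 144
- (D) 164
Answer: C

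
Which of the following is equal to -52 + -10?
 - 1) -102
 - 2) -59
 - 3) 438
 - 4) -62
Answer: 4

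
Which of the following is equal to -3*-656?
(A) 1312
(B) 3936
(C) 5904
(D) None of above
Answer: D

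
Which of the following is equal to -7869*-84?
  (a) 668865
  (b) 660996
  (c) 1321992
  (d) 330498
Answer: b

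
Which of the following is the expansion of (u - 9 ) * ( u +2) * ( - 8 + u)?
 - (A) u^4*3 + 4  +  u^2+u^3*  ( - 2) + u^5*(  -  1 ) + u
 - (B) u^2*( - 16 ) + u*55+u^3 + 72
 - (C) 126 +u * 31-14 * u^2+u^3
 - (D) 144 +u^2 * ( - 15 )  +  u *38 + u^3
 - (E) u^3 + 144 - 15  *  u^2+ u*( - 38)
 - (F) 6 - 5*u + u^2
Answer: D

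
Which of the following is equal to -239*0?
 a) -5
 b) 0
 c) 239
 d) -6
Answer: b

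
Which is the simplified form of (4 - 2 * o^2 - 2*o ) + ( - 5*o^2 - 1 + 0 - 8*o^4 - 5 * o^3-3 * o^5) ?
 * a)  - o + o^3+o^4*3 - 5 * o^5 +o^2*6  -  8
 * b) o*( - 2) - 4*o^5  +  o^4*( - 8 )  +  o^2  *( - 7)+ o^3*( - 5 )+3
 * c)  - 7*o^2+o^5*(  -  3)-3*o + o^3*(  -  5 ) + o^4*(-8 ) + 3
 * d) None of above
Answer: d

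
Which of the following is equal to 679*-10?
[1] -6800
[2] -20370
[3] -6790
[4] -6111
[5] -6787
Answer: 3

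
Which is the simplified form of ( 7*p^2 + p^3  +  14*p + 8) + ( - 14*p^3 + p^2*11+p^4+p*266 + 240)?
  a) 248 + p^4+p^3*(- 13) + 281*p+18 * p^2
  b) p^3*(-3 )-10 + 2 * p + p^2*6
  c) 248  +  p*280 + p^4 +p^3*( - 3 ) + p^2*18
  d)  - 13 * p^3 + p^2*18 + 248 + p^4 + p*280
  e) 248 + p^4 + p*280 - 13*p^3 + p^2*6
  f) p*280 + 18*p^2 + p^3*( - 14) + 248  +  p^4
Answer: d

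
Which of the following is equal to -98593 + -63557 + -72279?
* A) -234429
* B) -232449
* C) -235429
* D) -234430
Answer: A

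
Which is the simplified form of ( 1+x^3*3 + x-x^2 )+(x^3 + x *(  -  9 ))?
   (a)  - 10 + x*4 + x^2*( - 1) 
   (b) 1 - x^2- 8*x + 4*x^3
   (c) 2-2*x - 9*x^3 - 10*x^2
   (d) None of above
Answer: b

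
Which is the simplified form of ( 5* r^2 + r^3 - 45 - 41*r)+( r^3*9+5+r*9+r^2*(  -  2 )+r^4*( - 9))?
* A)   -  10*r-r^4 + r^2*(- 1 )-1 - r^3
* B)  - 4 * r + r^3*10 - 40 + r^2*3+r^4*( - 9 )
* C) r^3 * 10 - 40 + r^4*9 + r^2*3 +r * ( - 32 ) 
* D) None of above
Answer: D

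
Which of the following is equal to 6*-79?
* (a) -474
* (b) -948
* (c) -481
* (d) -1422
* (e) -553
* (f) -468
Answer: a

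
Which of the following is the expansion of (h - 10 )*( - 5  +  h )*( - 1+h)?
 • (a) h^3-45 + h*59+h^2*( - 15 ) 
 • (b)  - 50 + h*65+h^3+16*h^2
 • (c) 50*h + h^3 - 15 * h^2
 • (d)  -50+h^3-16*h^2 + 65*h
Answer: d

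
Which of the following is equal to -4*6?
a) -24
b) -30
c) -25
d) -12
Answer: a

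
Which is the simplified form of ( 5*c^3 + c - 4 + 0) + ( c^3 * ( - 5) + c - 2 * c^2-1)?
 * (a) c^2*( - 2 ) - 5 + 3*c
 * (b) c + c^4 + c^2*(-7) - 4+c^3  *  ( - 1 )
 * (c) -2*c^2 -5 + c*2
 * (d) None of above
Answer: c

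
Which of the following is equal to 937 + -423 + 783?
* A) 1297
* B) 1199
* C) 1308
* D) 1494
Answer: A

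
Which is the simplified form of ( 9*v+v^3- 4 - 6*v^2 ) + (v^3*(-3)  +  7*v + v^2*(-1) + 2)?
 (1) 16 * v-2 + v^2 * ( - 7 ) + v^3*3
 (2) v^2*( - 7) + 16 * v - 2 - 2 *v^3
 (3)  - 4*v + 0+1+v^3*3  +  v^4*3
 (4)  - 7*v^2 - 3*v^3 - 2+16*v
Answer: 2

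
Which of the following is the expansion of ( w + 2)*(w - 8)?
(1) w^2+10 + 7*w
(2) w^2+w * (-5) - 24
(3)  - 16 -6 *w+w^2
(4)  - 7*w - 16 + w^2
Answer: 3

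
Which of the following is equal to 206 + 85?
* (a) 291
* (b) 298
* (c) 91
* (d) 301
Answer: a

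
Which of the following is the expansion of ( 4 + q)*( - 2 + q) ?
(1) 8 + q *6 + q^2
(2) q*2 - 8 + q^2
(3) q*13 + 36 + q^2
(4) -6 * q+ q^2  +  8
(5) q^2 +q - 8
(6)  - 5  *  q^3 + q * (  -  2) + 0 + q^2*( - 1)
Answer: 2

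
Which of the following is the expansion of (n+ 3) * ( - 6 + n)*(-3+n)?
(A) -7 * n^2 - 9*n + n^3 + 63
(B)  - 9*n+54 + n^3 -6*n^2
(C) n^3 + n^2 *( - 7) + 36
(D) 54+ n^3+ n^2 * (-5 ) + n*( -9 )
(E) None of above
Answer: B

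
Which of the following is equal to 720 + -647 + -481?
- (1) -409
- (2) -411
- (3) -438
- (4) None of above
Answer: 4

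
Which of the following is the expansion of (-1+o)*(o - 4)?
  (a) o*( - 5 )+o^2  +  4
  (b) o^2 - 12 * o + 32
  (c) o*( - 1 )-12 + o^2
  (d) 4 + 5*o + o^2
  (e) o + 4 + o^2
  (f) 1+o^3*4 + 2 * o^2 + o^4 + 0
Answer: a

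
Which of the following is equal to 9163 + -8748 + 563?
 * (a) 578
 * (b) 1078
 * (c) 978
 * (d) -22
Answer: c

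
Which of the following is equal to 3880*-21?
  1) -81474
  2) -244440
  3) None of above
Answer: 3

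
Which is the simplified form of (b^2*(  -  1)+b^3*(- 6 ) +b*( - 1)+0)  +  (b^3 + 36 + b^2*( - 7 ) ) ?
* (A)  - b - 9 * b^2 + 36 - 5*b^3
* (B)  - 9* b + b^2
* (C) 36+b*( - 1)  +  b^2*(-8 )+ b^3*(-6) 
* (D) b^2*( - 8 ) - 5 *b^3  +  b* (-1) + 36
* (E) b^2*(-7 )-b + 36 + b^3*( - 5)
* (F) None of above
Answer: D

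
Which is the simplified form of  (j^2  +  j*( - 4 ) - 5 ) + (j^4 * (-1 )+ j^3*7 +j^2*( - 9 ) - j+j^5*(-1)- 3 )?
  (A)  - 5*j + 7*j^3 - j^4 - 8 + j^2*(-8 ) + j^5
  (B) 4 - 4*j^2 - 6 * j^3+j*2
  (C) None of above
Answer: C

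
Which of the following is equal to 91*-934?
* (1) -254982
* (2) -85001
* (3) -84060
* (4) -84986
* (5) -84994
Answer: 5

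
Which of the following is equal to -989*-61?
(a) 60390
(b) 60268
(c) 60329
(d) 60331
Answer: c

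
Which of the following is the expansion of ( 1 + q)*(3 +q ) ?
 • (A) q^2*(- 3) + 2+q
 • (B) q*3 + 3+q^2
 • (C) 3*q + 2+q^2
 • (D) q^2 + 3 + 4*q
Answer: D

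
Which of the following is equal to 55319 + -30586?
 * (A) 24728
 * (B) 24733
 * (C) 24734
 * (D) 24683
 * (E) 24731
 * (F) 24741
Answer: B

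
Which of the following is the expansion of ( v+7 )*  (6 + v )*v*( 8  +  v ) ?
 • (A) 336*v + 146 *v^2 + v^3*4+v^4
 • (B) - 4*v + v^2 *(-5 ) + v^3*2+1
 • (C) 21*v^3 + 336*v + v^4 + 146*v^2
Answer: C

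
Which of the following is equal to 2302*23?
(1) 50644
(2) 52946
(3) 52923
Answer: 2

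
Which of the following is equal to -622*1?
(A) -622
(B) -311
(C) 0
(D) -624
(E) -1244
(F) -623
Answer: A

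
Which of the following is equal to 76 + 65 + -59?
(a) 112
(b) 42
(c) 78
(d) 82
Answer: d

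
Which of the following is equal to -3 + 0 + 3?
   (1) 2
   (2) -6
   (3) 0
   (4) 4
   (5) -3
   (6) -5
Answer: 3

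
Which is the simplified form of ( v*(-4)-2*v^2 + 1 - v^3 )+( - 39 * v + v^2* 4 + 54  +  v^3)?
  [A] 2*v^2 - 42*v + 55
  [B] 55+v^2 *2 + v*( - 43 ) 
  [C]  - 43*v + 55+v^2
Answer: B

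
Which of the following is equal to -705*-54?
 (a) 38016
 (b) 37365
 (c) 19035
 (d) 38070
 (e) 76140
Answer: d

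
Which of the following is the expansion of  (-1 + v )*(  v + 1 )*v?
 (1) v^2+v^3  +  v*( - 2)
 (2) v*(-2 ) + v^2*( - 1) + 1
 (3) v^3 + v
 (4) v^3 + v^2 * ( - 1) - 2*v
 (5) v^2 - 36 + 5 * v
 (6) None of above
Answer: 6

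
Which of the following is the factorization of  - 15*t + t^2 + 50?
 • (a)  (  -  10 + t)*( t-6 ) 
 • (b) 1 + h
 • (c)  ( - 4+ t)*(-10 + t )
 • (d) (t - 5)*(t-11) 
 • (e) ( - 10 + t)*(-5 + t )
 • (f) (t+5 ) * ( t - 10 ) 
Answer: e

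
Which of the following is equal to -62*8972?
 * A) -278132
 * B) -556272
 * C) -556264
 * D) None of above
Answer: C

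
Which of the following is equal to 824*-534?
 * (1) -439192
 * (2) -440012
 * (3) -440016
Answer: 3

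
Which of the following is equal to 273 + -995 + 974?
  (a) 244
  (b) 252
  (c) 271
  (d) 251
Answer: b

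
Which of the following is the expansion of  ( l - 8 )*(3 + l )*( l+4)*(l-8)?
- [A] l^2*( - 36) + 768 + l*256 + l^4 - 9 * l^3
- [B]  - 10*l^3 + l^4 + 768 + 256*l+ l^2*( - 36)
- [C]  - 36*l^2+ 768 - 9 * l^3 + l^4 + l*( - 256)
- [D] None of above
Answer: A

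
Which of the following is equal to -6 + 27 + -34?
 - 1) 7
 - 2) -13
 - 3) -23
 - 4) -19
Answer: 2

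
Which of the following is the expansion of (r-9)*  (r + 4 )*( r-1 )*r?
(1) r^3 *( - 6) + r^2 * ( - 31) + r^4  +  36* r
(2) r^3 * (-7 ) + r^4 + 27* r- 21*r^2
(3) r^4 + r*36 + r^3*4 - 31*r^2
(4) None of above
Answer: 1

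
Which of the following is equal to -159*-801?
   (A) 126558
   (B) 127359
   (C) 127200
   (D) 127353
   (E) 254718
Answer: B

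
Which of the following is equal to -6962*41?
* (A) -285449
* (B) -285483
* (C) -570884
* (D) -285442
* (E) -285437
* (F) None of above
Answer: D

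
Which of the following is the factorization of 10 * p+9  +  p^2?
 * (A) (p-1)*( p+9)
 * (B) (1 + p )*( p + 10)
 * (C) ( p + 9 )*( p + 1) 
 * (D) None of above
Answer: C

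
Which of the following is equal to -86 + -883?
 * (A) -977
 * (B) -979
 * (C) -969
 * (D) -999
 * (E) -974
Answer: C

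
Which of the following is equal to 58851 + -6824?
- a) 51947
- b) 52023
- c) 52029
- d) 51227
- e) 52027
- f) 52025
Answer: e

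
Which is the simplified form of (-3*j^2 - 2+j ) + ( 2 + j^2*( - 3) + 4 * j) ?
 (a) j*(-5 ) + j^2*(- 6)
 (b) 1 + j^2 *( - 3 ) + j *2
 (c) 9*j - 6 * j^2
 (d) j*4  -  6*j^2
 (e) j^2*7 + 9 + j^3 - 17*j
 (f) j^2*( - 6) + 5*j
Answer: f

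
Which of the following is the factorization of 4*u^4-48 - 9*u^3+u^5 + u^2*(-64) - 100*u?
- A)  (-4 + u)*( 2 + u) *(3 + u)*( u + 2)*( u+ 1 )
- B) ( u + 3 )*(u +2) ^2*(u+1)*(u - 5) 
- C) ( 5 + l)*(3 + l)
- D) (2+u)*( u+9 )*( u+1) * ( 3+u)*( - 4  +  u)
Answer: A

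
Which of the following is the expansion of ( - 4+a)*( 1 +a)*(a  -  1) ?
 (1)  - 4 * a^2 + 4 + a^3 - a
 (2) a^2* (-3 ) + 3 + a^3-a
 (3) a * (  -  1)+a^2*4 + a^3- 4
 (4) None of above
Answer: 1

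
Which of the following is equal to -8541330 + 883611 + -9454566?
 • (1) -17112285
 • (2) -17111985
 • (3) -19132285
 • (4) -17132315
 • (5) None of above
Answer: 1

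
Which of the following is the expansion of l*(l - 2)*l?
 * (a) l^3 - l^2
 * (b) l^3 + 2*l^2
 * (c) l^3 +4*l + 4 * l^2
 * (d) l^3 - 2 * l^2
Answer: d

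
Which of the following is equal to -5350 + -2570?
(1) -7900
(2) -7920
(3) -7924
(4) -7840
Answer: 2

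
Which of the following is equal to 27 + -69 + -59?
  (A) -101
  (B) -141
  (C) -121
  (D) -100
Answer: A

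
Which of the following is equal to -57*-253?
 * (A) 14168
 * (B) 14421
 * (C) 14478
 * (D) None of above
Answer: B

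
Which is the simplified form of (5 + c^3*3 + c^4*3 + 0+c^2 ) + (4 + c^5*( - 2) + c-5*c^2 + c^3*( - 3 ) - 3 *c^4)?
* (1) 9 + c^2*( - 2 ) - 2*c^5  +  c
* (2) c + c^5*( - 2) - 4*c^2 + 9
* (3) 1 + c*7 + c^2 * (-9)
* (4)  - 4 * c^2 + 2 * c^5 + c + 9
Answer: 2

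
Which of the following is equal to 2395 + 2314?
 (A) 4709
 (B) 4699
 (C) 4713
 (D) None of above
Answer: A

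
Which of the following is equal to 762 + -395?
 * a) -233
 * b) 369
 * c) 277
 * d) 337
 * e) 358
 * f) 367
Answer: f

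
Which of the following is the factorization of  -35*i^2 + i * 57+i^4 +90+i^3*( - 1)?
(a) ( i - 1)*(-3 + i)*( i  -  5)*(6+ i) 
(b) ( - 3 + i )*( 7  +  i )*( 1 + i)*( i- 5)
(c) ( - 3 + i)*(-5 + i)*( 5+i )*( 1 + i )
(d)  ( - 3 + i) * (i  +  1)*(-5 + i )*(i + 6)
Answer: d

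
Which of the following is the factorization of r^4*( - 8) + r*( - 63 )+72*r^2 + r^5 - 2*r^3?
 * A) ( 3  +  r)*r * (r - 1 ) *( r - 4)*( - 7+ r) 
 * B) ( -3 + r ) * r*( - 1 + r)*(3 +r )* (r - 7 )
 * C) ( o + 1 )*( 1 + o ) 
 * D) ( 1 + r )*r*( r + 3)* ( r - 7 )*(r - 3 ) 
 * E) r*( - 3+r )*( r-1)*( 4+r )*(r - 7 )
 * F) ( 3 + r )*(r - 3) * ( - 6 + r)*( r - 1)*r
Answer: B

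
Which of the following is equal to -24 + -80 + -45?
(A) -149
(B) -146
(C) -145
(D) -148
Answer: A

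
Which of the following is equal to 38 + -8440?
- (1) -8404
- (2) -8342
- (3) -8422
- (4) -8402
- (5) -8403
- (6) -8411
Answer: 4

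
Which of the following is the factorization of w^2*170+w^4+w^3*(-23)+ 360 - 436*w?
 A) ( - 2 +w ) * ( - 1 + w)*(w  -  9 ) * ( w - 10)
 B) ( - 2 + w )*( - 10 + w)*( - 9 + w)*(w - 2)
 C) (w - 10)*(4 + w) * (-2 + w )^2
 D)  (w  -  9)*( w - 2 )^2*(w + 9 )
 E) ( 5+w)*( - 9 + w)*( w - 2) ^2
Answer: B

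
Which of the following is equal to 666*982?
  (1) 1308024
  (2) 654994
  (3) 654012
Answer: 3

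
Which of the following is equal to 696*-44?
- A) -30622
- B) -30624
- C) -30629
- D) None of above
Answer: B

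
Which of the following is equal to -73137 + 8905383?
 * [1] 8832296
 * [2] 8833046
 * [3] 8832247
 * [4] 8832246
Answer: 4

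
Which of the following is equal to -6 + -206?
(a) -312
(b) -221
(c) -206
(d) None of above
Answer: d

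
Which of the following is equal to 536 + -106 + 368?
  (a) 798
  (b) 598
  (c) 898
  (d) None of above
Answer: a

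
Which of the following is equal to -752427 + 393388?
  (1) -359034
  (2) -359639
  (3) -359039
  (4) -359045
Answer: 3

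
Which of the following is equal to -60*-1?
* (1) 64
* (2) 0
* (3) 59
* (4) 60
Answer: 4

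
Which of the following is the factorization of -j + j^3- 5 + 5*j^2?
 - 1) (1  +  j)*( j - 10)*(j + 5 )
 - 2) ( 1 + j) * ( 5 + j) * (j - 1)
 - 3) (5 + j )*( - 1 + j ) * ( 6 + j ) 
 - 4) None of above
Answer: 2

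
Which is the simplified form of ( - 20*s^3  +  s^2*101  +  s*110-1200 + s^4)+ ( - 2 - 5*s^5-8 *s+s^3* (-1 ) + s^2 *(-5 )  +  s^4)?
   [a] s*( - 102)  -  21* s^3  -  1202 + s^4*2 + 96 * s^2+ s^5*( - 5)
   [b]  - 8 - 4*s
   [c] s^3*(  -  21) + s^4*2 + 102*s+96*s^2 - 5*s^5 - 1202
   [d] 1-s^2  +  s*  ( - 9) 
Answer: c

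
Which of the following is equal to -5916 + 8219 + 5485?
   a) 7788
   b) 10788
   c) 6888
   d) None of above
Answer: a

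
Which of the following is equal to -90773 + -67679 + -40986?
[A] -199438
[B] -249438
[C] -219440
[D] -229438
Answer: A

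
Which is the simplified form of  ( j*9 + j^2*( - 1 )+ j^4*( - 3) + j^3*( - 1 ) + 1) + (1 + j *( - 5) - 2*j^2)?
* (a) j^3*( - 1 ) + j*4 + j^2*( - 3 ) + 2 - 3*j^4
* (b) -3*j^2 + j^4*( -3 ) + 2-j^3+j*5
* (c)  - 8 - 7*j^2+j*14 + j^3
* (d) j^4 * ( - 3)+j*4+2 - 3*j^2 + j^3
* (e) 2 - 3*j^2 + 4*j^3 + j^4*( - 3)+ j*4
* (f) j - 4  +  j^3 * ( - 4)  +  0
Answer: a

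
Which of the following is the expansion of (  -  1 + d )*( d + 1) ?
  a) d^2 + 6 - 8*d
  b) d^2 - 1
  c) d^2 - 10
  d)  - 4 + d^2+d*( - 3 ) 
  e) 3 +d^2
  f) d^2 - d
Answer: b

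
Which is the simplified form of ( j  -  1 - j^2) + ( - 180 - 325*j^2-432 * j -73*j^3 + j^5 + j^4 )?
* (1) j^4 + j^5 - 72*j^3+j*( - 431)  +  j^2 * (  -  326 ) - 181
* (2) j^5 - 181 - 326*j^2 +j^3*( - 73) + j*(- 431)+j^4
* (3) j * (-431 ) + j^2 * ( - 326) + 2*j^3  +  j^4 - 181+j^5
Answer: 2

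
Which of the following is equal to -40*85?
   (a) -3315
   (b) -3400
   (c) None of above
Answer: b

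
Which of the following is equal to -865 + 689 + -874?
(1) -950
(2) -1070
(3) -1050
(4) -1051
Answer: 3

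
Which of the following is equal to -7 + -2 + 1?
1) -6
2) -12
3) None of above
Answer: 3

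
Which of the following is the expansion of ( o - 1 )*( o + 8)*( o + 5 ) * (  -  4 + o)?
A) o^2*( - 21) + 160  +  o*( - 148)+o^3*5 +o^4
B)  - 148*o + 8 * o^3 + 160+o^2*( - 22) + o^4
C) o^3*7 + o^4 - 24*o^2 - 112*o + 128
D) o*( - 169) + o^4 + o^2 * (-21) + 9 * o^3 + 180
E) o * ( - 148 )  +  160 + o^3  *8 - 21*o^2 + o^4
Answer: E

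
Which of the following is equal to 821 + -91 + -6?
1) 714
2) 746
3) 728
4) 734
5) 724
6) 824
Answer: 5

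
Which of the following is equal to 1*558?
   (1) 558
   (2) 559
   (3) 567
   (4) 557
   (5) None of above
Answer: 1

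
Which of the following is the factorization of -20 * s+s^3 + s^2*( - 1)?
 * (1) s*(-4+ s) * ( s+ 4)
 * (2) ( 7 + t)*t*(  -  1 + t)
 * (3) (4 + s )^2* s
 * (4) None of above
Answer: 4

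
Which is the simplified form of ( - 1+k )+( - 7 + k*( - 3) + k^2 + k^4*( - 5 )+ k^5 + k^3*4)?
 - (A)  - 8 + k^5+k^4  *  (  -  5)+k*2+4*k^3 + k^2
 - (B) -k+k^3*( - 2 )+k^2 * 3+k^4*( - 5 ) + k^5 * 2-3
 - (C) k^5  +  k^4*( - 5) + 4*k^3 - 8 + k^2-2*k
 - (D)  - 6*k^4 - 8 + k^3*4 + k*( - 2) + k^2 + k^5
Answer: C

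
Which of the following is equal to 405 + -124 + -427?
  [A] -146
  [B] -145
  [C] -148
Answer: A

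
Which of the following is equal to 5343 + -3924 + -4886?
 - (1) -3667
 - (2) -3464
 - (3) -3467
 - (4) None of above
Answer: 3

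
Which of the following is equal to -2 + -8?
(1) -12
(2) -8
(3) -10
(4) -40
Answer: 3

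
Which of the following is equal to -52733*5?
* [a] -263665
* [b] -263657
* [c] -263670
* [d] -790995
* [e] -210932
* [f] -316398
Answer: a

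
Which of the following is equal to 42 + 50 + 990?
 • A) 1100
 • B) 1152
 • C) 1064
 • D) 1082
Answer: D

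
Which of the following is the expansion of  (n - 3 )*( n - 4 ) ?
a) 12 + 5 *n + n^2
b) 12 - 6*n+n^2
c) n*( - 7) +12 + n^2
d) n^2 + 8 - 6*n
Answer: c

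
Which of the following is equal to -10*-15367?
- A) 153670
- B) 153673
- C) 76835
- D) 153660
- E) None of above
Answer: A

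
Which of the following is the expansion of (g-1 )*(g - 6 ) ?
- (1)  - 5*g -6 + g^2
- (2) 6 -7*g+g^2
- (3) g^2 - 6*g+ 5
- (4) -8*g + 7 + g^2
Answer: 2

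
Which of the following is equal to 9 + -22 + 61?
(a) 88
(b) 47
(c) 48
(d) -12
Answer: c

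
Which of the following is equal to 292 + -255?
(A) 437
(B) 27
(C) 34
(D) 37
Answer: D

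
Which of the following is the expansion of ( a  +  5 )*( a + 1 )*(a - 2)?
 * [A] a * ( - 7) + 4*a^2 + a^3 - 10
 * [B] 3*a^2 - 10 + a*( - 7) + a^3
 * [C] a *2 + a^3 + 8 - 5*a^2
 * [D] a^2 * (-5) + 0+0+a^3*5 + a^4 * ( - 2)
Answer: A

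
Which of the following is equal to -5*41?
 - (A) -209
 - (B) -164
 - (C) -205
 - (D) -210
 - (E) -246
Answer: C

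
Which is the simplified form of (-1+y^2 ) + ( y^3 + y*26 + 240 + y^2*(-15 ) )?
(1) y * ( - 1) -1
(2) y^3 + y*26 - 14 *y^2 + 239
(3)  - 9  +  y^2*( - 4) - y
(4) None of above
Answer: 2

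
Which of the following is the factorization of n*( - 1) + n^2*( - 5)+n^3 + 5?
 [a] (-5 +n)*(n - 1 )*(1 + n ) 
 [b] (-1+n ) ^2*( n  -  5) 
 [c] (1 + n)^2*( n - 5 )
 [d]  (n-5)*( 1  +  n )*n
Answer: a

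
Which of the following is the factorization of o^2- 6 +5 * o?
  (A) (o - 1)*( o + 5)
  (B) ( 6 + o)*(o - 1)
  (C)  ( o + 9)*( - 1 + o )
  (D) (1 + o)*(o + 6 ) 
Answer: B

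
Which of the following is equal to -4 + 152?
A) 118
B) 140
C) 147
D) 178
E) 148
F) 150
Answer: E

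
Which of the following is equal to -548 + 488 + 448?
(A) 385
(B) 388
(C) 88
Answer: B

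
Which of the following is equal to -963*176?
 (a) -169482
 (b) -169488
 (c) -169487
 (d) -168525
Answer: b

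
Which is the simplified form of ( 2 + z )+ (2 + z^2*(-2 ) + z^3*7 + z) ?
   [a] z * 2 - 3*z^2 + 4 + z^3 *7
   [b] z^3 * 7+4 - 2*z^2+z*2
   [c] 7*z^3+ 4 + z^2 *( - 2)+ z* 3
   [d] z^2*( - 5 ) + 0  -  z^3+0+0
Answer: b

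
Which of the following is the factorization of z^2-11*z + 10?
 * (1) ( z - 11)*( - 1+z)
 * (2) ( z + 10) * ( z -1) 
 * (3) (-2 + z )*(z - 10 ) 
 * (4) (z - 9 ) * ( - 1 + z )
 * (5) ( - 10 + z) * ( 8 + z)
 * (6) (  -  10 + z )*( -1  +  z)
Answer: 6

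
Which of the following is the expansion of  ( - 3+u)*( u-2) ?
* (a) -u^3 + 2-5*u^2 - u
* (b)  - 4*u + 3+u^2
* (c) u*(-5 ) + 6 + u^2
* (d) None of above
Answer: c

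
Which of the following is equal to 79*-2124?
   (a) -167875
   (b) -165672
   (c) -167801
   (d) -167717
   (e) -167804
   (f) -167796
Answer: f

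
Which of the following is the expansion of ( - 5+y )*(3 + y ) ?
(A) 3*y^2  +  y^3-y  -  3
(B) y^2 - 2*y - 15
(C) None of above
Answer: B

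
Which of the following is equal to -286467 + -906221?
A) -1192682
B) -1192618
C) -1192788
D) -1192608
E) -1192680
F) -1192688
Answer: F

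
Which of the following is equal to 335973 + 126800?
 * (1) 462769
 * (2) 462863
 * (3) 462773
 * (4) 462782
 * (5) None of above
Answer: 3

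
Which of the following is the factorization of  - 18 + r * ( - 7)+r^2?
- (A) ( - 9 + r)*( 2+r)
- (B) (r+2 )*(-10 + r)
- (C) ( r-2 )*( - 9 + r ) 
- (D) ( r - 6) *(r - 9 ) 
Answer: A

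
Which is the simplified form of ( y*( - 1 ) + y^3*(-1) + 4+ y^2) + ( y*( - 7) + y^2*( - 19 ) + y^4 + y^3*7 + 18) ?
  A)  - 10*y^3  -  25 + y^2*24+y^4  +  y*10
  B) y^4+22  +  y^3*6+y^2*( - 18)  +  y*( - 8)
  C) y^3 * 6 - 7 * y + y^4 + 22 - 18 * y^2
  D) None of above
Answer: B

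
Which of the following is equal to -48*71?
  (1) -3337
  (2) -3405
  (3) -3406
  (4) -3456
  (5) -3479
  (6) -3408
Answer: 6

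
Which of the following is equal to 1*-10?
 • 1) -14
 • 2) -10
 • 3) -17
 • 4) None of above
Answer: 2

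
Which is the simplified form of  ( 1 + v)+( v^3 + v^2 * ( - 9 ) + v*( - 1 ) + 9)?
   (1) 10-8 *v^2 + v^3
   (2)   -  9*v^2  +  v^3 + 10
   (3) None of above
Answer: 2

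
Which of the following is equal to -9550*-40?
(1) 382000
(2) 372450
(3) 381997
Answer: 1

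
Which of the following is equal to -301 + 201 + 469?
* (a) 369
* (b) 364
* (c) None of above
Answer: a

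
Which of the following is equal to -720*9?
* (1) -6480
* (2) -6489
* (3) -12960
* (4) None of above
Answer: 1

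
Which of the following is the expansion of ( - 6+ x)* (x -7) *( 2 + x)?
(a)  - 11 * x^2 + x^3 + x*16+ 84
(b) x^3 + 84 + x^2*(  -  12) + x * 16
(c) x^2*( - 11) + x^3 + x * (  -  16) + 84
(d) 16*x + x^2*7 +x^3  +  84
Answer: a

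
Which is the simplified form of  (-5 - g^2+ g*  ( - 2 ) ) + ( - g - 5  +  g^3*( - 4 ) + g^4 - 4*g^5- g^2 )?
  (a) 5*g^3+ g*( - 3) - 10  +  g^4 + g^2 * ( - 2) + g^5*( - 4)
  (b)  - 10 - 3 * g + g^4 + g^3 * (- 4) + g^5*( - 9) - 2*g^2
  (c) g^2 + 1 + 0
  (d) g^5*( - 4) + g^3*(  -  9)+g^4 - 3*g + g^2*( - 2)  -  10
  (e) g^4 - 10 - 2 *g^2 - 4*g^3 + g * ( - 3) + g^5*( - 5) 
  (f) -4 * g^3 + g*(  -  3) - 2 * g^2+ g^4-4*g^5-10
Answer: f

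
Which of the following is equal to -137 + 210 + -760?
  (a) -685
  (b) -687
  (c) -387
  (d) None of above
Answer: b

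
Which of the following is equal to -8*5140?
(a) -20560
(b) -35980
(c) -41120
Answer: c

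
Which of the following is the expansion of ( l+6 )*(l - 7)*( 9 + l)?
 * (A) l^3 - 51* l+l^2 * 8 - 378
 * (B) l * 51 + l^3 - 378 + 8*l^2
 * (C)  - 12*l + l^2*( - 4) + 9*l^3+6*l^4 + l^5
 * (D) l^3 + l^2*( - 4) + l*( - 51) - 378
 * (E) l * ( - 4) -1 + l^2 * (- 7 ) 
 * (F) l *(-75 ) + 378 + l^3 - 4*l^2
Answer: A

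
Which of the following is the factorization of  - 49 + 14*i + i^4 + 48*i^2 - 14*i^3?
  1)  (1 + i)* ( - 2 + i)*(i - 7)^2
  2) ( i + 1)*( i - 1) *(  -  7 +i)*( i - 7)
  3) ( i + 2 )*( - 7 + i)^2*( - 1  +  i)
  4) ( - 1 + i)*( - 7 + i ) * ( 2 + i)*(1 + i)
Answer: 2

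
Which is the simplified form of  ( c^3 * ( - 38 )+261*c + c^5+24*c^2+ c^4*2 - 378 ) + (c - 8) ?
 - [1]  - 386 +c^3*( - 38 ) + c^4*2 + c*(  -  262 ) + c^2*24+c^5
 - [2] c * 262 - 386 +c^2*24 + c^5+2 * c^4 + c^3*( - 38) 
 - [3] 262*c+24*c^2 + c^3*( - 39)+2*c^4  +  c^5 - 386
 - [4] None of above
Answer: 2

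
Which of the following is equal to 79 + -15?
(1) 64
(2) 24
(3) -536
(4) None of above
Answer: 1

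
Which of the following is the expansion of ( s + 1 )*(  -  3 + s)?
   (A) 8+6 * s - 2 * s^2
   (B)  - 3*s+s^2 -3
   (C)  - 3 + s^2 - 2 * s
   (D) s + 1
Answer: C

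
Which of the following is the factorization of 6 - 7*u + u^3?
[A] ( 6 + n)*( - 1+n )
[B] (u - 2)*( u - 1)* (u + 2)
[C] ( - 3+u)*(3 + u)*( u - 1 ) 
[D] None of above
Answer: D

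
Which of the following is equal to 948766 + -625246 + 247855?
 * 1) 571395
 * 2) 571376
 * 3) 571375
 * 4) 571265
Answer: 3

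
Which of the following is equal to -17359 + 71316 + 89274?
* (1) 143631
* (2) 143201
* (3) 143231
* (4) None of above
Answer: 3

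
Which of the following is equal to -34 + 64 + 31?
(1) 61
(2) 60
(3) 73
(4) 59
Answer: 1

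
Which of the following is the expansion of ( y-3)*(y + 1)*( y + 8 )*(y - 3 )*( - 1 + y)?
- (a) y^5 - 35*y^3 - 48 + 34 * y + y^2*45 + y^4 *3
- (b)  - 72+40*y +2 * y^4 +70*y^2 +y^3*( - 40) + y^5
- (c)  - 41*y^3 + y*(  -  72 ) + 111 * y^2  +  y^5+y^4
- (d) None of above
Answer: d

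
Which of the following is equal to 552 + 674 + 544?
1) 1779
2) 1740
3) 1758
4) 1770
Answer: 4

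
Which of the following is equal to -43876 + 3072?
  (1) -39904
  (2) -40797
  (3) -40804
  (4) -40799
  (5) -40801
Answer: 3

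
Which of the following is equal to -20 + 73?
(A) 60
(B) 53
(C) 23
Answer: B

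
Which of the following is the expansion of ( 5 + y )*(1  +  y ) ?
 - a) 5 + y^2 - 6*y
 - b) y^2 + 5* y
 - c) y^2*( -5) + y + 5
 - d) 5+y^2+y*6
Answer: d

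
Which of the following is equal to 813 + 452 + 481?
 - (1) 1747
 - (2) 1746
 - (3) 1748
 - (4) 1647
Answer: 2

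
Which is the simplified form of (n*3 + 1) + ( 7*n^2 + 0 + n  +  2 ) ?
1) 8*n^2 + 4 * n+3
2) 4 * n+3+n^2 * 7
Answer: 2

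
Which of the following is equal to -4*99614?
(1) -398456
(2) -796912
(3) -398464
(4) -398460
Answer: 1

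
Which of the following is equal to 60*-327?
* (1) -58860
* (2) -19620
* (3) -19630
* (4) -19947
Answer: 2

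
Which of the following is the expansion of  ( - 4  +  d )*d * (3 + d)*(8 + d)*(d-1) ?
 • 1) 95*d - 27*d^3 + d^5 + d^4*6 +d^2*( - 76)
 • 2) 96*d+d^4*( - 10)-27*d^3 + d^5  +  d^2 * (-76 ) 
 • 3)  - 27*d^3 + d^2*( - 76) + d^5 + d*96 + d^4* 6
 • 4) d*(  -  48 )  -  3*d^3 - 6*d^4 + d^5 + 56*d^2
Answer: 3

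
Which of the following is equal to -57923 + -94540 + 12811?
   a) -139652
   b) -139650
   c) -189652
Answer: a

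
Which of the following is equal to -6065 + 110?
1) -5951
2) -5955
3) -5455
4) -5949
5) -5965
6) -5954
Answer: 2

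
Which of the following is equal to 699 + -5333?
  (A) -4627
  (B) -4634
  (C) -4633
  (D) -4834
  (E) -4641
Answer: B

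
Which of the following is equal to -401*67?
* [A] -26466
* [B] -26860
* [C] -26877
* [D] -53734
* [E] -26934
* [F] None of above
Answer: F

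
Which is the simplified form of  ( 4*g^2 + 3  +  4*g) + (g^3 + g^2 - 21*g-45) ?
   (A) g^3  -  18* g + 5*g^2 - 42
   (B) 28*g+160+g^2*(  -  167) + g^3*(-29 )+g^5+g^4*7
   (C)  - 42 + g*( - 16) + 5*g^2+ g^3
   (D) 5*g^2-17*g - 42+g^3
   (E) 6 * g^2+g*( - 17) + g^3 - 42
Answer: D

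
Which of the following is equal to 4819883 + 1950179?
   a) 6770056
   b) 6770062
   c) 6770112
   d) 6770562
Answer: b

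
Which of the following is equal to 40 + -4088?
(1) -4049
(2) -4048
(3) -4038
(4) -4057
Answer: 2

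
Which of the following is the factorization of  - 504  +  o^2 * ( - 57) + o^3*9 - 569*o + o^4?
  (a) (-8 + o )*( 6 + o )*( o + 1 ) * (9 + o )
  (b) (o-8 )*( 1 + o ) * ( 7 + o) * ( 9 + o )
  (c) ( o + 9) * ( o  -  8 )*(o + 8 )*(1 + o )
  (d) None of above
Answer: b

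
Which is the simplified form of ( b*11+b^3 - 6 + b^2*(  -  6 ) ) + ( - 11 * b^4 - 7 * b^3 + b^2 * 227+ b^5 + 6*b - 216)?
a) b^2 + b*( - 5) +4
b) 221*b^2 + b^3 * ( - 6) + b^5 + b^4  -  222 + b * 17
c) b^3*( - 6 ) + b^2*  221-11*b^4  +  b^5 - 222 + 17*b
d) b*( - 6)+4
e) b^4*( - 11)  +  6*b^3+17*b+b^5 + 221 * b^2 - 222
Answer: c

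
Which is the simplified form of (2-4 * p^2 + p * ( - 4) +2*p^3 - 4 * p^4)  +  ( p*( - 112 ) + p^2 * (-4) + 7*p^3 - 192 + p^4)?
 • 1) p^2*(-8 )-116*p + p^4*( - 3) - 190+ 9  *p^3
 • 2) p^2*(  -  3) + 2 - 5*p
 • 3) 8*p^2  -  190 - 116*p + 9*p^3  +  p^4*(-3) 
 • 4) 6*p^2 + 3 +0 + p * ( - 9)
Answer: 1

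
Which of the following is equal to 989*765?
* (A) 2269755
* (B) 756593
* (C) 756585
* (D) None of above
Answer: C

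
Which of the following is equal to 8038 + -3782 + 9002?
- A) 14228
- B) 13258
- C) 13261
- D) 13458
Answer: B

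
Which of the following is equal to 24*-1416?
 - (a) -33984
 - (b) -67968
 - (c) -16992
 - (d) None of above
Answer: a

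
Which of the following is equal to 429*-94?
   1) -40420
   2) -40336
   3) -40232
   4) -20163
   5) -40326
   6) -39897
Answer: 5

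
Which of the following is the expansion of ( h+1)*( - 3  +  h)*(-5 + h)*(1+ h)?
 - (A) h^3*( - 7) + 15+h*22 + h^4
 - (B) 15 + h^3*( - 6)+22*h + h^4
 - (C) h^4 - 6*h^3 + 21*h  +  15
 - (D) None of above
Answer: B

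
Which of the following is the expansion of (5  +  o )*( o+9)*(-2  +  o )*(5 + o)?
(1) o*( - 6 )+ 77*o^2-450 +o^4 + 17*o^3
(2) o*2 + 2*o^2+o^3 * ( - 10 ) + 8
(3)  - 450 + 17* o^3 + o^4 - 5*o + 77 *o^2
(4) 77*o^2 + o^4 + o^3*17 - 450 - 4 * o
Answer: 3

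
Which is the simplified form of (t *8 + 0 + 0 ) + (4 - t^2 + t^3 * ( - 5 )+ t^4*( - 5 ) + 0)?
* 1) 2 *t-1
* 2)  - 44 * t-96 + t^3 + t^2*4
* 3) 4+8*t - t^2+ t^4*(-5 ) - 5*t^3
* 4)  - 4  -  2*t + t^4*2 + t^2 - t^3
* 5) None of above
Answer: 3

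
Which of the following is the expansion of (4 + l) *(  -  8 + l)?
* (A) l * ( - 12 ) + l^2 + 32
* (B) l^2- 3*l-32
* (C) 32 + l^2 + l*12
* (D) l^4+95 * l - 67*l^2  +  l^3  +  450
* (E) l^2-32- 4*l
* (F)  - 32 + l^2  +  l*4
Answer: E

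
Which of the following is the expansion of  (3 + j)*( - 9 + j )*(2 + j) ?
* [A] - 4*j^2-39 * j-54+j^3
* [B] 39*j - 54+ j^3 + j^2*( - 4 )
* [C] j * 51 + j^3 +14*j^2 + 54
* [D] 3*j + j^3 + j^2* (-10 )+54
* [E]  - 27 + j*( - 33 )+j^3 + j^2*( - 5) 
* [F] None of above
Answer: A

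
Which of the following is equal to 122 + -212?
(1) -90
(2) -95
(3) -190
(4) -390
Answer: 1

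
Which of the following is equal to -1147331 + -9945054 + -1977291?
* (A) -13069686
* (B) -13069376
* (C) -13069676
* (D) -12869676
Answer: C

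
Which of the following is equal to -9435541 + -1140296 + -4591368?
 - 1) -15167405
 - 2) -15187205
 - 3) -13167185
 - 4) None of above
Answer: 4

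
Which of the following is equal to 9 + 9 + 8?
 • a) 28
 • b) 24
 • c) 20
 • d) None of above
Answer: d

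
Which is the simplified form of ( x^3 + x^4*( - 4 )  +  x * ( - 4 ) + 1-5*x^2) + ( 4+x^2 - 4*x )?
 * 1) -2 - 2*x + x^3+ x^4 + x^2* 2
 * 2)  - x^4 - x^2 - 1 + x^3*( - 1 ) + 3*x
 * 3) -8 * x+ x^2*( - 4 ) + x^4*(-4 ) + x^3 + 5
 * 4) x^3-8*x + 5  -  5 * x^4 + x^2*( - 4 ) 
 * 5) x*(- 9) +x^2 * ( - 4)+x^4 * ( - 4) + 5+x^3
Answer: 3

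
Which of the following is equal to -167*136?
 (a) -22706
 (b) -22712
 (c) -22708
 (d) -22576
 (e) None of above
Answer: b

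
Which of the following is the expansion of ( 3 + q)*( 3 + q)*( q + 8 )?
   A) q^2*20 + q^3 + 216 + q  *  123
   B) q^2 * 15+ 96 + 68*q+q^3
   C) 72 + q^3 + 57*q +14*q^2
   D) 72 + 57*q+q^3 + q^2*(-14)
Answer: C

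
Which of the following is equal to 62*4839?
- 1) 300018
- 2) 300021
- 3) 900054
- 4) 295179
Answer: 1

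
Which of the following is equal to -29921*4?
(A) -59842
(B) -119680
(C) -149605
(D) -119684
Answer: D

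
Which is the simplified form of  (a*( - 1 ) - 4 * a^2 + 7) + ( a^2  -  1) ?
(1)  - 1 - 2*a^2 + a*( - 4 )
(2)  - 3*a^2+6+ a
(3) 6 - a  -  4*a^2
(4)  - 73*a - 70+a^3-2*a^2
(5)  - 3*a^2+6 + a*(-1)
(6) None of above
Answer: 5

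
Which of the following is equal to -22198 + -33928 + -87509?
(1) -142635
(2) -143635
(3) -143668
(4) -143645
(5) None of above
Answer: 2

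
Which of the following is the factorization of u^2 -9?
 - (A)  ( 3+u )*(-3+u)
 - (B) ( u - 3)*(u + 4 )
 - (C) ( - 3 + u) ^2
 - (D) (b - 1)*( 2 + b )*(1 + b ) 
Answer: A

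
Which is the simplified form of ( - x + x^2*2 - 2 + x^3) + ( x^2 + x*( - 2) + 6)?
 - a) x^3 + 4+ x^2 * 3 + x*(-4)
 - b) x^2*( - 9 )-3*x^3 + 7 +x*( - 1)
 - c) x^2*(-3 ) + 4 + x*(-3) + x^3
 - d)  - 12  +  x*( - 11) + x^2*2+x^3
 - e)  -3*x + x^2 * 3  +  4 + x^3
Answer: e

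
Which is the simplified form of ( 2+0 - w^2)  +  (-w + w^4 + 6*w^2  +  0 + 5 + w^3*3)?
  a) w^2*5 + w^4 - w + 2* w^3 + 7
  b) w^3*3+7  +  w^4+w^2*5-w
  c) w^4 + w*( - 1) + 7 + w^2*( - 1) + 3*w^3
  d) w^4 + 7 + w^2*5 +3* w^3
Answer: b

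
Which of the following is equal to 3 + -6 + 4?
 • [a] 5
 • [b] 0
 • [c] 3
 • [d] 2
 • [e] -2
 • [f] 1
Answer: f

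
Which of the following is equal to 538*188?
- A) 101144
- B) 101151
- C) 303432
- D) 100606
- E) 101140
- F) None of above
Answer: A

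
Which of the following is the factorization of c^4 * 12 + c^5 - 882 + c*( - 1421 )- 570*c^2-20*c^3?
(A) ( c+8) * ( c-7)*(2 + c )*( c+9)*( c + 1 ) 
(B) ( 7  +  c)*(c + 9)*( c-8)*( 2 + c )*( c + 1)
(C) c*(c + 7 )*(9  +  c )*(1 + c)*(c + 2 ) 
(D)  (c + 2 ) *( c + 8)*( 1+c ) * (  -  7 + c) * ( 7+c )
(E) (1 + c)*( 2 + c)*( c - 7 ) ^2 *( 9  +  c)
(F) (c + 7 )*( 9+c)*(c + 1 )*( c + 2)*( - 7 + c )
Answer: F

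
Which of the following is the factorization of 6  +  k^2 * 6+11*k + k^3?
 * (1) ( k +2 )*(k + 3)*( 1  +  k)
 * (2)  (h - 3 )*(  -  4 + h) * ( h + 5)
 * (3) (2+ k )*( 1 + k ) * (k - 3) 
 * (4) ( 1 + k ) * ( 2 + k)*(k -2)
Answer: 1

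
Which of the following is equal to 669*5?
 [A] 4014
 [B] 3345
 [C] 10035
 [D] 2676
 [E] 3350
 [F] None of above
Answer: B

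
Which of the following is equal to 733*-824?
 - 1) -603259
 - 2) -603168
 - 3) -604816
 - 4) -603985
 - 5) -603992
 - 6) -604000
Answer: 5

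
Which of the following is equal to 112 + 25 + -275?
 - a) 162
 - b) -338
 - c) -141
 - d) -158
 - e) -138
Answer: e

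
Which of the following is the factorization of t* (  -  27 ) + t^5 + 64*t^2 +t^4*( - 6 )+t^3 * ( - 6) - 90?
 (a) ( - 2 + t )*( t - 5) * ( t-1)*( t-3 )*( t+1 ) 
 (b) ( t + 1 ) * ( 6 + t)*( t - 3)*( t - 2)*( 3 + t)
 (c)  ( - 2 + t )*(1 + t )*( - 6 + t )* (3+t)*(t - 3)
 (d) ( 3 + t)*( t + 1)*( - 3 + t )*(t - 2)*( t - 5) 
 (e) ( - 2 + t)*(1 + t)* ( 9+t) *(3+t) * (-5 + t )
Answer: d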